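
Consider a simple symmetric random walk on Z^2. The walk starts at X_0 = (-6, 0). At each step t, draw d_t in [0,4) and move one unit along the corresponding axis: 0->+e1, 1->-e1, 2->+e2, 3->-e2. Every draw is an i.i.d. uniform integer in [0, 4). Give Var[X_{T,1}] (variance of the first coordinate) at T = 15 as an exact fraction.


Outcome values over d=0..3: [1, -1, 0, 0]
Σy = 0, Σy² = 2, M = 4
μ = 0/4 = 0,  σ² = 2/4 − (0)² = 1/2
Independent increments: Var[X_15] = 15·σ² = 15·(1/2) = 15/2

15/2


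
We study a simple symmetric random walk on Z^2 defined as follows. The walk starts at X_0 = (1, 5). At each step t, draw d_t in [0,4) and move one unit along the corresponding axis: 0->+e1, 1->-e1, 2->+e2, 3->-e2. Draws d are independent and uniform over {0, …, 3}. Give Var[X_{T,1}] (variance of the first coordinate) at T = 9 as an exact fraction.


Outcome values over d=0..3: [1, -1, 0, 0]
Σy = 0, Σy² = 2, M = 4
μ = 0/4 = 0,  σ² = 2/4 − (0)² = 1/2
Independent increments: Var[X_9] = 9·σ² = 9·(1/2) = 9/2

9/2


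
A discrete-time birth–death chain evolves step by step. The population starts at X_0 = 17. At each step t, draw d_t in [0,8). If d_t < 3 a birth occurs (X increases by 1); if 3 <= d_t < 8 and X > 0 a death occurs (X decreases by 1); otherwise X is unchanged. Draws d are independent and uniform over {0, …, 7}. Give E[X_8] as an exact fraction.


X can drop by at most 1 per step and X_0 = 17 > T = 8, so X_t >= 17 − t >= 9 > 0 for every t <= 8: the floor at 0 (the 'and X > 0' condition) never binds. Hence X_8 = X_0 + Σ_{t<8} Y_t with i.i.d. increments Y_t = y(d_t) ∈ {+1, −1, 0}.
Outcome values over d=0..7: [1, 1, 1, -1, -1, -1, -1, -1]
Σy = -2, Σy² = 8, M = 8
μ = -2/8 = -1/4,  σ² = 8/8 − (-1/4)² = 15/16
E[X_8] = 17 + 8·(-1/4) = 15

15


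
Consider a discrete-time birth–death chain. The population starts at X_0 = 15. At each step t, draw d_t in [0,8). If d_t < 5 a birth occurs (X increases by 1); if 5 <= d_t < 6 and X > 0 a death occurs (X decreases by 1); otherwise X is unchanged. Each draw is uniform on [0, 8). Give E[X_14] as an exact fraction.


22

X can drop by at most 1 per step and X_0 = 15 > T = 14, so X_t >= 15 − t >= 1 > 0 for every t <= 14: the floor at 0 (the 'and X > 0' condition) never binds. Hence X_14 = X_0 + Σ_{t<14} Y_t with i.i.d. increments Y_t = y(d_t) ∈ {+1, −1, 0}.
Outcome values over d=0..7: [1, 1, 1, 1, 1, -1, 0, 0]
Σy = 4, Σy² = 6, M = 8
μ = 4/8 = 1/2,  σ² = 6/8 − (1/2)² = 1/2
E[X_14] = 15 + 14·(1/2) = 22


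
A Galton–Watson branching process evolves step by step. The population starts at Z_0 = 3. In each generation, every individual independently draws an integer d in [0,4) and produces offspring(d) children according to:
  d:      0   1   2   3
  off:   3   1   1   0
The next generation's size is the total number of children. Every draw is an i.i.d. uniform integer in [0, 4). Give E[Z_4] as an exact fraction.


Outcome values over d=0..3: [3, 1, 1, 0]
Σy = 5, Σy² = 11, M = 4
μ = 5/4 = 5/4,  σ² = 11/4 − (5/4)² = 19/16
E[Z_0] = 3
E[Z_1] = 5/4·E[Z_0] = 15/4
E[Z_2] = 5/4·E[Z_1] = 75/16
E[Z_3] = 5/4·E[Z_2] = 375/64
E[Z_4] = 5/4·E[Z_3] = 1875/256

1875/256


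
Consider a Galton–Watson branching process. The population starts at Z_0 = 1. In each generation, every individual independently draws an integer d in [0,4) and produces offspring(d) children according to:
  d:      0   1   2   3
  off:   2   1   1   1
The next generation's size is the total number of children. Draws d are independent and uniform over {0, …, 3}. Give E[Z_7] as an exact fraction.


78125/16384

Outcome values over d=0..3: [2, 1, 1, 1]
Σy = 5, Σy² = 7, M = 4
μ = 5/4 = 5/4,  σ² = 7/4 − (5/4)² = 3/16
E[Z_0] = 1
E[Z_1] = 5/4·E[Z_0] = 5/4
E[Z_2] = 5/4·E[Z_1] = 25/16
E[Z_3] = 5/4·E[Z_2] = 125/64
E[Z_4] = 5/4·E[Z_3] = 625/256
E[Z_5] = 5/4·E[Z_4] = 3125/1024
E[Z_6] = 5/4·E[Z_5] = 15625/4096
E[Z_7] = 5/4·E[Z_6] = 78125/16384


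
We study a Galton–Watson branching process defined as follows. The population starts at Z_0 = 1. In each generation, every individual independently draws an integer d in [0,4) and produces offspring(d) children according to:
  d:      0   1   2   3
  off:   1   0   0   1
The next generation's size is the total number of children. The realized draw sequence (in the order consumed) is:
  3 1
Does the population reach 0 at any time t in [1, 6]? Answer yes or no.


yes

gen 0: Z_0=1, draws=[3], offspring=[1], Z_1=1
gen 1: Z_1=1, draws=[1], offspring=[0], Z_2=0
gen 2: Z_2=0, draws=[], offspring=[], Z_3=0
gen 3: Z_3=0, draws=[], offspring=[], Z_4=0
gen 4: Z_4=0, draws=[], offspring=[], Z_5=0
gen 5: Z_5=0, draws=[], offspring=[], Z_6=0


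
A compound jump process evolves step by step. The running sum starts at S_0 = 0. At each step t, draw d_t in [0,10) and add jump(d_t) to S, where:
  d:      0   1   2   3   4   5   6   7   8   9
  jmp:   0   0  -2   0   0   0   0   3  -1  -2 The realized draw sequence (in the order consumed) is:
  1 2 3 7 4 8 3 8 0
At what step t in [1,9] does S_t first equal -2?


2

t=0: S=0, d=1, jump=0, S_1=0
t=1: S=0, d=2, jump=-2, S_2=-2
t=2: S=-2, d=3, jump=0, S_3=-2
t=3: S=-2, d=7, jump=3, S_4=1
t=4: S=1, d=4, jump=0, S_5=1
t=5: S=1, d=8, jump=-1, S_6=0
t=6: S=0, d=3, jump=0, S_7=0
t=7: S=0, d=8, jump=-1, S_8=-1
t=8: S=-1, d=0, jump=0, S_9=-1


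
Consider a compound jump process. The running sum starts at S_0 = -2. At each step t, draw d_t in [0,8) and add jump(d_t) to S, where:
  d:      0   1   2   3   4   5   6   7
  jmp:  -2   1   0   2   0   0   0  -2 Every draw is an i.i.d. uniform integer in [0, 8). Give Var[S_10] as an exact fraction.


515/32

Outcome values over d=0..7: [-2, 1, 0, 2, 0, 0, 0, -2]
Σy = -1, Σy² = 13, M = 8
μ = -1/8 = -1/8,  σ² = 13/8 − (-1/8)² = 103/64
Independent increments: Var[S_10] = 10·σ² = 10·(103/64) = 515/32


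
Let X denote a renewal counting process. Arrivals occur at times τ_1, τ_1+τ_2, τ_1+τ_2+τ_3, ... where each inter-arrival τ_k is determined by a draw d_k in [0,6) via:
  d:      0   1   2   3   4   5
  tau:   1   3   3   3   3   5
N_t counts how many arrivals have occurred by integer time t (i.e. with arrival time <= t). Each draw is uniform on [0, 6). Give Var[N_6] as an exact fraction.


Inter-arrival values over d=0..5: [1, 3, 3, 3, 3, 5]
Each d has probability 1/6, so the pmf of τ is: f(1) = 1/6, f(3) = 2/3, f(5) = 1/6
Let p_n(j) = P(N_n = j), with p_0 = [1]. Condition on τ_1: p_n(0) = P(τ > n), and for j >= 1, p_n(j) = Σ_{k<=n} f(k)·p_{n−k}(j−1)
p_1 = [5/6, 1/6]  (j = 0..1)
p_2 = [5/6, 5/36, 1/36]  (j = 0..2)
p_3 = [1/6, 29/36, 5/216, 1/216]  (j = 0..3)
p_4 = [1/6, 7/12, 53/216, 5/1296, 1/1296]  (j = 0..4)
p_5 = [0, 3/4, 41/216, 77/1296, 5/7776, 1/7776]  (j = 0..5)
p_6 = [0, 1/4, 149/216, 61/1296, 101/7776, 5/46656, 1/46656]  (j = 0..6)
E[N_6] = Σ j·p_6(j) = 85075/46656;  E[N_6²] = Σ j²·p_6(j) = 170021/46656
Var[N_6] = 170021/46656 − (85075/46656)² = 694744151/2176782336

694744151/2176782336


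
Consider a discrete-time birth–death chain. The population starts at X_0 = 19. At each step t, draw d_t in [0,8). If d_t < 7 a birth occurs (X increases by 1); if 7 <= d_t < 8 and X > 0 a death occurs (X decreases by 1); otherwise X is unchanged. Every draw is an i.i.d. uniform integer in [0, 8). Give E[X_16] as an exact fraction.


X can drop by at most 1 per step and X_0 = 19 > T = 16, so X_t >= 19 − t >= 3 > 0 for every t <= 16: the floor at 0 (the 'and X > 0' condition) never binds. Hence X_16 = X_0 + Σ_{t<16} Y_t with i.i.d. increments Y_t = y(d_t) ∈ {+1, −1, 0}.
Outcome values over d=0..7: [1, 1, 1, 1, 1, 1, 1, -1]
Σy = 6, Σy² = 8, M = 8
μ = 6/8 = 3/4,  σ² = 8/8 − (3/4)² = 7/16
E[X_16] = 19 + 16·(3/4) = 31

31


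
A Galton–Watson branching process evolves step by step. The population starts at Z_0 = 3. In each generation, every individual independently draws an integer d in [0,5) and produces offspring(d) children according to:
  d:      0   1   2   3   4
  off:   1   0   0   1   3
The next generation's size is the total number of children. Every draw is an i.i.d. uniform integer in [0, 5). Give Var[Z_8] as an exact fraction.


Outcome values over d=0..4: [1, 0, 0, 1, 3]
Σy = 5, Σy² = 11, M = 5
μ = 5/5 = 1,  σ² = 11/5 − (1)² = 6/5
V_0 = 0, E_0 = 3
V_1 = 6/5·E_0 + (1)²·V_0 = 18/5;  E_1 = 3
V_2 = 6/5·E_1 + (1)²·V_1 = 36/5;  E_2 = 3
V_3 = 6/5·E_2 + (1)²·V_2 = 54/5;  E_3 = 3
V_4 = 6/5·E_3 + (1)²·V_3 = 72/5;  E_4 = 3
V_5 = 6/5·E_4 + (1)²·V_4 = 18;  E_5 = 3
V_6 = 6/5·E_5 + (1)²·V_5 = 108/5;  E_6 = 3
V_7 = 6/5·E_6 + (1)²·V_6 = 126/5;  E_7 = 3
V_8 = 6/5·E_7 + (1)²·V_7 = 144/5;  E_8 = 3

144/5


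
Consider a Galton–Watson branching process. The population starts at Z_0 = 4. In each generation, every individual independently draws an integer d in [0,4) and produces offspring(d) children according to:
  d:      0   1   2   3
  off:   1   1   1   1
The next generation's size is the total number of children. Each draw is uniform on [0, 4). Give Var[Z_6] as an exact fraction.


Outcome values over d=0..3: [1, 1, 1, 1]
Σy = 4, Σy² = 4, M = 4
μ = 4/4 = 1,  σ² = 4/4 − (1)² = 0
V_0 = 0, E_0 = 4
V_1 = 0·E_0 + (1)²·V_0 = 0;  E_1 = 4
V_2 = 0·E_1 + (1)²·V_1 = 0;  E_2 = 4
V_3 = 0·E_2 + (1)²·V_2 = 0;  E_3 = 4
V_4 = 0·E_3 + (1)²·V_3 = 0;  E_4 = 4
V_5 = 0·E_4 + (1)²·V_4 = 0;  E_5 = 4
V_6 = 0·E_5 + (1)²·V_5 = 0;  E_6 = 4

0


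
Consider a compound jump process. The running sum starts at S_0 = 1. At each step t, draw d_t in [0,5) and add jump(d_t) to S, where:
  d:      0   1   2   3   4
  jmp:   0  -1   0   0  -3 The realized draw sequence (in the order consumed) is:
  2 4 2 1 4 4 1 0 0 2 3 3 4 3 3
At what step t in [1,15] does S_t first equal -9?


t=0: S=1, d=2, jump=0, S_1=1
t=1: S=1, d=4, jump=-3, S_2=-2
t=2: S=-2, d=2, jump=0, S_3=-2
t=3: S=-2, d=1, jump=-1, S_4=-3
t=4: S=-3, d=4, jump=-3, S_5=-6
t=5: S=-6, d=4, jump=-3, S_6=-9
t=6: S=-9, d=1, jump=-1, S_7=-10
t=7: S=-10, d=0, jump=0, S_8=-10
t=8: S=-10, d=0, jump=0, S_9=-10
t=9: S=-10, d=2, jump=0, S_10=-10
t=10: S=-10, d=3, jump=0, S_11=-10
t=11: S=-10, d=3, jump=0, S_12=-10
t=12: S=-10, d=4, jump=-3, S_13=-13
t=13: S=-13, d=3, jump=0, S_14=-13
t=14: S=-13, d=3, jump=0, S_15=-13

6


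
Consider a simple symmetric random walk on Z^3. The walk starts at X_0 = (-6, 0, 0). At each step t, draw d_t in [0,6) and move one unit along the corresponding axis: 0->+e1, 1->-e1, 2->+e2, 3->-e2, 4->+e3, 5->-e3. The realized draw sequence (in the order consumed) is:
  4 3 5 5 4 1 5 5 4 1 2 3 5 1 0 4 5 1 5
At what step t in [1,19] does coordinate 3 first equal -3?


19

t=0: X=(-6, 0, 0), d=4 → +e3, X_1=(-6, 0, 1)
t=1: X=(-6, 0, 1), d=3 → -e2, X_2=(-6, -1, 1)
t=2: X=(-6, -1, 1), d=5 → -e3, X_3=(-6, -1, 0)
t=3: X=(-6, -1, 0), d=5 → -e3, X_4=(-6, -1, -1)
t=4: X=(-6, -1, -1), d=4 → +e3, X_5=(-6, -1, 0)
t=5: X=(-6, -1, 0), d=1 → -e1, X_6=(-7, -1, 0)
t=6: X=(-7, -1, 0), d=5 → -e3, X_7=(-7, -1, -1)
t=7: X=(-7, -1, -1), d=5 → -e3, X_8=(-7, -1, -2)
t=8: X=(-7, -1, -2), d=4 → +e3, X_9=(-7, -1, -1)
t=9: X=(-7, -1, -1), d=1 → -e1, X_10=(-8, -1, -1)
t=10: X=(-8, -1, -1), d=2 → +e2, X_11=(-8, 0, -1)
t=11: X=(-8, 0, -1), d=3 → -e2, X_12=(-8, -1, -1)
t=12: X=(-8, -1, -1), d=5 → -e3, X_13=(-8, -1, -2)
t=13: X=(-8, -1, -2), d=1 → -e1, X_14=(-9, -1, -2)
t=14: X=(-9, -1, -2), d=0 → +e1, X_15=(-8, -1, -2)
t=15: X=(-8, -1, -2), d=4 → +e3, X_16=(-8, -1, -1)
t=16: X=(-8, -1, -1), d=5 → -e3, X_17=(-8, -1, -2)
t=17: X=(-8, -1, -2), d=1 → -e1, X_18=(-9, -1, -2)
t=18: X=(-9, -1, -2), d=5 → -e3, X_19=(-9, -1, -3)


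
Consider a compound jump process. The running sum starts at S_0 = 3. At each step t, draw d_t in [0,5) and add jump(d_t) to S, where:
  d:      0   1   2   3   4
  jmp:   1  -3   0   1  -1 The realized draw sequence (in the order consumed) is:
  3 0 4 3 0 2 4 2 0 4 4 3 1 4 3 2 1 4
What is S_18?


t=0: S=3, d=3, jump=1, S_1=4
t=1: S=4, d=0, jump=1, S_2=5
t=2: S=5, d=4, jump=-1, S_3=4
t=3: S=4, d=3, jump=1, S_4=5
t=4: S=5, d=0, jump=1, S_5=6
t=5: S=6, d=2, jump=0, S_6=6
t=6: S=6, d=4, jump=-1, S_7=5
t=7: S=5, d=2, jump=0, S_8=5
t=8: S=5, d=0, jump=1, S_9=6
t=9: S=6, d=4, jump=-1, S_10=5
t=10: S=5, d=4, jump=-1, S_11=4
t=11: S=4, d=3, jump=1, S_12=5
t=12: S=5, d=1, jump=-3, S_13=2
t=13: S=2, d=4, jump=-1, S_14=1
t=14: S=1, d=3, jump=1, S_15=2
t=15: S=2, d=2, jump=0, S_16=2
t=16: S=2, d=1, jump=-3, S_17=-1
t=17: S=-1, d=4, jump=-1, S_18=-2

-2


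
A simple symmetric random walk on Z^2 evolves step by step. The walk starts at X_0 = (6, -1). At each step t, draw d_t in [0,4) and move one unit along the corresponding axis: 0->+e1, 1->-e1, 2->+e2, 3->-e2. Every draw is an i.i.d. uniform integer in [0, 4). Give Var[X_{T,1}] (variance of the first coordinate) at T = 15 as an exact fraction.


Outcome values over d=0..3: [1, -1, 0, 0]
Σy = 0, Σy² = 2, M = 4
μ = 0/4 = 0,  σ² = 2/4 − (0)² = 1/2
Independent increments: Var[X_15] = 15·σ² = 15·(1/2) = 15/2

15/2


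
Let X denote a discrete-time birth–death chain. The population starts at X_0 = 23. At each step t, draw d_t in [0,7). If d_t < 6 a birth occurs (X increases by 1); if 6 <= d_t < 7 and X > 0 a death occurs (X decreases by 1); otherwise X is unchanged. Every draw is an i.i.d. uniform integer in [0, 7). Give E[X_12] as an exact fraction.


X can drop by at most 1 per step and X_0 = 23 > T = 12, so X_t >= 23 − t >= 11 > 0 for every t <= 12: the floor at 0 (the 'and X > 0' condition) never binds. Hence X_12 = X_0 + Σ_{t<12} Y_t with i.i.d. increments Y_t = y(d_t) ∈ {+1, −1, 0}.
Outcome values over d=0..6: [1, 1, 1, 1, 1, 1, -1]
Σy = 5, Σy² = 7, M = 7
μ = 5/7 = 5/7,  σ² = 7/7 − (5/7)² = 24/49
E[X_12] = 23 + 12·(5/7) = 221/7

221/7


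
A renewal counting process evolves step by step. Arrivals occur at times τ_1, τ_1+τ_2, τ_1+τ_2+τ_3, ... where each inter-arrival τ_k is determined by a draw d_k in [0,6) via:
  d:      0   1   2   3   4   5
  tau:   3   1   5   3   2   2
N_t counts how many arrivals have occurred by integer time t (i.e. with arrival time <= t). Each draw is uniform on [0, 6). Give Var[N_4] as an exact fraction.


Inter-arrival values over d=0..5: [3, 1, 5, 3, 2, 2]
Each d has probability 1/6, so the pmf of τ is: f(1) = 1/6, f(2) = 1/3, f(3) = 1/3, f(5) = 1/6
Let p_n(j) = P(N_n = j), with p_0 = [1]. Condition on τ_1: p_n(0) = P(τ > n), and for j >= 1, p_n(j) = Σ_{k<=n} f(k)·p_{n−k}(j−1)
p_1 = [5/6, 1/6]  (j = 0..1)
p_2 = [1/2, 17/36, 1/36]  (j = 0..2)
p_3 = [1/6, 25/36, 29/216, 1/216]  (j = 0..3)
p_4 = [1/6, 17/36, 71/216, 41/1296, 1/1296]  (j = 0..4)
E[N_4] = Σ j·p_4(j) = 1591/1296;  E[N_4²] = Σ j²·p_4(j) = 2701/1296
Var[N_4] = 2701/1296 − (1591/1296)² = 969215/1679616

969215/1679616


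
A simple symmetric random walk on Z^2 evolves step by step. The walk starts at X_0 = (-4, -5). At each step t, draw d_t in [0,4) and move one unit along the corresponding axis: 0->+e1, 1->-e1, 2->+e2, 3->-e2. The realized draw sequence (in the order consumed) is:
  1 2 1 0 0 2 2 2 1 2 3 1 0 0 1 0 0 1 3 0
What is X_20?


(-3, -2)

t=0: X=(-4, -5), d=1 → -e1, X_1=(-5, -5)
t=1: X=(-5, -5), d=2 → +e2, X_2=(-5, -4)
t=2: X=(-5, -4), d=1 → -e1, X_3=(-6, -4)
t=3: X=(-6, -4), d=0 → +e1, X_4=(-5, -4)
t=4: X=(-5, -4), d=0 → +e1, X_5=(-4, -4)
t=5: X=(-4, -4), d=2 → +e2, X_6=(-4, -3)
t=6: X=(-4, -3), d=2 → +e2, X_7=(-4, -2)
t=7: X=(-4, -2), d=2 → +e2, X_8=(-4, -1)
t=8: X=(-4, -1), d=1 → -e1, X_9=(-5, -1)
t=9: X=(-5, -1), d=2 → +e2, X_10=(-5, 0)
t=10: X=(-5, 0), d=3 → -e2, X_11=(-5, -1)
t=11: X=(-5, -1), d=1 → -e1, X_12=(-6, -1)
t=12: X=(-6, -1), d=0 → +e1, X_13=(-5, -1)
t=13: X=(-5, -1), d=0 → +e1, X_14=(-4, -1)
t=14: X=(-4, -1), d=1 → -e1, X_15=(-5, -1)
t=15: X=(-5, -1), d=0 → +e1, X_16=(-4, -1)
t=16: X=(-4, -1), d=0 → +e1, X_17=(-3, -1)
t=17: X=(-3, -1), d=1 → -e1, X_18=(-4, -1)
t=18: X=(-4, -1), d=3 → -e2, X_19=(-4, -2)
t=19: X=(-4, -2), d=0 → +e1, X_20=(-3, -2)


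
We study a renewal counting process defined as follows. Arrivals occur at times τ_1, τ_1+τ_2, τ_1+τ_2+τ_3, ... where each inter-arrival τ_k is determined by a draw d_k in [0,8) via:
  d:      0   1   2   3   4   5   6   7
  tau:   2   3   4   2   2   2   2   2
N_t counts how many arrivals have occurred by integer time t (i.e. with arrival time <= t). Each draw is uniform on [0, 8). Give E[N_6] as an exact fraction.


Inter-arrival values over d=0..7: [2, 3, 4, 2, 2, 2, 2, 2]
Each d has probability 1/8, so the pmf of τ is: f(2) = 3/4, f(3) = 1/8, f(4) = 1/8
Renewal equation for m(n) = E[N_n]: condition on τ_1 = k (if k <= n, one arrival plus a fresh copy on the remaining n−k steps): m(n) = F(n) + Σ_{k<=n} f(k)·m(n−k), where F(n) = P(τ <= n) and m(0) = 0
m(1) = F(1) = 0
m(2) = F(2) = 3/4
m(3) = F(3) = 7/8
m(4) = F(4) + f(2)·m(2) = 1 + 3/4·3/4 = 25/16
m(5) = F(5) + f(2)·m(3) + f(3)·m(2) = 1 + 3/4·7/8 + 1/8·3/4 = 7/4
m(6) = F(6) + f(2)·m(4) + f(3)·m(3) + f(4)·m(2) = 1 + 3/4·25/16 + 1/8·7/8 + 1/8·3/4 = 19/8
E[N_6] = m(6) = 19/8

19/8


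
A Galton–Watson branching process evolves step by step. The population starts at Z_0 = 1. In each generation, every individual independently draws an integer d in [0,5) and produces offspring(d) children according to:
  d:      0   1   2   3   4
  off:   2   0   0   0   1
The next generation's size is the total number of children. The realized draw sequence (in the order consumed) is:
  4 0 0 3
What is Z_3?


2

gen 0: Z_0=1, draws=[4], offspring=[1], Z_1=1
gen 1: Z_1=1, draws=[0], offspring=[2], Z_2=2
gen 2: Z_2=2, draws=[0, 3], offspring=[2, 0], Z_3=2


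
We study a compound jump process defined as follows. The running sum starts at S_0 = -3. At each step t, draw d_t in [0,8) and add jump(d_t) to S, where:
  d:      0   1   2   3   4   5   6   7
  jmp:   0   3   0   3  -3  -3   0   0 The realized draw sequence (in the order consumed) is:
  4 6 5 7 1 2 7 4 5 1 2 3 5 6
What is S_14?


-9

t=0: S=-3, d=4, jump=-3, S_1=-6
t=1: S=-6, d=6, jump=0, S_2=-6
t=2: S=-6, d=5, jump=-3, S_3=-9
t=3: S=-9, d=7, jump=0, S_4=-9
t=4: S=-9, d=1, jump=3, S_5=-6
t=5: S=-6, d=2, jump=0, S_6=-6
t=6: S=-6, d=7, jump=0, S_7=-6
t=7: S=-6, d=4, jump=-3, S_8=-9
t=8: S=-9, d=5, jump=-3, S_9=-12
t=9: S=-12, d=1, jump=3, S_10=-9
t=10: S=-9, d=2, jump=0, S_11=-9
t=11: S=-9, d=3, jump=3, S_12=-6
t=12: S=-6, d=5, jump=-3, S_13=-9
t=13: S=-9, d=6, jump=0, S_14=-9


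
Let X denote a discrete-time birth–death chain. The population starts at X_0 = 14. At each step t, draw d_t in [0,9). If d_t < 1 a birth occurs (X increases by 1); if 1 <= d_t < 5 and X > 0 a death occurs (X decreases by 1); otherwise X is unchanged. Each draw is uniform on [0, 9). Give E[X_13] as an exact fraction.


29/3

X can drop by at most 1 per step and X_0 = 14 > T = 13, so X_t >= 14 − t >= 1 > 0 for every t <= 13: the floor at 0 (the 'and X > 0' condition) never binds. Hence X_13 = X_0 + Σ_{t<13} Y_t with i.i.d. increments Y_t = y(d_t) ∈ {+1, −1, 0}.
Outcome values over d=0..8: [1, -1, -1, -1, -1, 0, 0, 0, 0]
Σy = -3, Σy² = 5, M = 9
μ = -3/9 = -1/3,  σ² = 5/9 − (-1/3)² = 4/9
E[X_13] = 14 + 13·(-1/3) = 29/3


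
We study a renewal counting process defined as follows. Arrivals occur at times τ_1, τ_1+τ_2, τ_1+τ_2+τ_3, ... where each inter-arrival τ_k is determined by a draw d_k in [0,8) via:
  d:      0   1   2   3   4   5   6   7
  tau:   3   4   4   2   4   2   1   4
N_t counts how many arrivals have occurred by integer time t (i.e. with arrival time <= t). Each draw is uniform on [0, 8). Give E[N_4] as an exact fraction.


4857/4096

Inter-arrival values over d=0..7: [3, 4, 4, 2, 4, 2, 1, 4]
Each d has probability 1/8, so the pmf of τ is: f(1) = 1/8, f(2) = 1/4, f(3) = 1/8, f(4) = 1/2
Renewal equation for m(n) = E[N_n]: condition on τ_1 = k (if k <= n, one arrival plus a fresh copy on the remaining n−k steps): m(n) = F(n) + Σ_{k<=n} f(k)·m(n−k), where F(n) = P(τ <= n) and m(0) = 0
m(1) = F(1) = 1/8
m(2) = F(2) + f(1)·m(1) = 3/8 + 1/8·1/8 = 25/64
m(3) = F(3) + f(1)·m(2) + f(2)·m(1) = 1/2 + 1/8·25/64 + 1/4·1/8 = 297/512
m(4) = F(4) + f(1)·m(3) + f(2)·m(2) + f(3)·m(1) = 1 + 1/8·297/512 + 1/4·25/64 + 1/8·1/8 = 4857/4096
E[N_4] = m(4) = 4857/4096


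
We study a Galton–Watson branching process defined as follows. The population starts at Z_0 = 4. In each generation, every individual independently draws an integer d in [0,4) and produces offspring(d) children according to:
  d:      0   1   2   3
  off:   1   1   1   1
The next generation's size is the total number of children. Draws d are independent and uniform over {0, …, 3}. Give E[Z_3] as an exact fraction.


4

Outcome values over d=0..3: [1, 1, 1, 1]
Σy = 4, Σy² = 4, M = 4
μ = 4/4 = 1,  σ² = 4/4 − (1)² = 0
E[Z_0] = 4
E[Z_1] = 1·E[Z_0] = 4
E[Z_2] = 1·E[Z_1] = 4
E[Z_3] = 1·E[Z_2] = 4


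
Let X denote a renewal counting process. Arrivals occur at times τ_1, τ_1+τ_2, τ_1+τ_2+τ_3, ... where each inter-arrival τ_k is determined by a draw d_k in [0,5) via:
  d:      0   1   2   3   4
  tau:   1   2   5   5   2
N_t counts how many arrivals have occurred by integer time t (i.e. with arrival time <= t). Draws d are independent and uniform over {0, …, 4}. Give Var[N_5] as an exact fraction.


5984434/9765625

Inter-arrival values over d=0..4: [1, 2, 5, 5, 2]
Each d has probability 1/5, so the pmf of τ is: f(1) = 1/5, f(2) = 2/5, f(5) = 2/5
Let p_n(j) = P(N_n = j), with p_0 = [1]. Condition on τ_1: p_n(0) = P(τ > n), and for j >= 1, p_n(j) = Σ_{k<=n} f(k)·p_{n−k}(j−1)
p_1 = [4/5, 1/5]  (j = 0..1)
p_2 = [2/5, 14/25, 1/25]  (j = 0..2)
p_3 = [2/5, 2/5, 24/125, 1/125]  (j = 0..3)
p_4 = [2/5, 6/25, 38/125, 34/625, 1/625]  (j = 0..4)
p_5 = [0, 16/25, 26/125, 86/625, 44/3125, 1/3125]  (j = 0..5)
E[N_5] = Σ j·p_5(j) = 4771/3125;  E[N_5²] = Σ j²·p_5(j) = 9199/3125
Var[N_5] = 9199/3125 − (4771/3125)² = 5984434/9765625


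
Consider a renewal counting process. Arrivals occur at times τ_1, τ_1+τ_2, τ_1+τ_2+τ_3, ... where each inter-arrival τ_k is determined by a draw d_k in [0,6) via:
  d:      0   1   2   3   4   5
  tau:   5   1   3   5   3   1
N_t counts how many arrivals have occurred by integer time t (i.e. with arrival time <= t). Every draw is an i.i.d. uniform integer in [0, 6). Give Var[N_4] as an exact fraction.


5492/6561

Inter-arrival values over d=0..5: [5, 1, 3, 5, 3, 1]
Each d has probability 1/6, so the pmf of τ is: f(1) = 1/3, f(3) = 1/3, f(5) = 1/3
Let p_n(j) = P(N_n = j), with p_0 = [1]. Condition on τ_1: p_n(0) = P(τ > n), and for j >= 1, p_n(j) = Σ_{k<=n} f(k)·p_{n−k}(j−1)
p_1 = [2/3, 1/3]  (j = 0..1)
p_2 = [2/3, 2/9, 1/9]  (j = 0..2)
p_3 = [1/3, 5/9, 2/27, 1/27]  (j = 0..3)
p_4 = [1/3, 1/3, 8/27, 2/81, 1/81]  (j = 0..4)
E[N_4] = Σ j·p_4(j) = 85/81;  E[N_4²] = Σ j²·p_4(j) = 157/81
Var[N_4] = 157/81 − (85/81)² = 5492/6561


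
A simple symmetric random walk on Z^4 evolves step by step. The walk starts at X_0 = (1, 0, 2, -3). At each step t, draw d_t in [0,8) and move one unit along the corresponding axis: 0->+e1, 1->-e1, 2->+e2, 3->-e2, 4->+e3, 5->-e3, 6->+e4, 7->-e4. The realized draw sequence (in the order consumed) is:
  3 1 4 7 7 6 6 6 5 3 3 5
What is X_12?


t=0: X=(1, 0, 2, -3), d=3 → -e2, X_1=(1, -1, 2, -3)
t=1: X=(1, -1, 2, -3), d=1 → -e1, X_2=(0, -1, 2, -3)
t=2: X=(0, -1, 2, -3), d=4 → +e3, X_3=(0, -1, 3, -3)
t=3: X=(0, -1, 3, -3), d=7 → -e4, X_4=(0, -1, 3, -4)
t=4: X=(0, -1, 3, -4), d=7 → -e4, X_5=(0, -1, 3, -5)
t=5: X=(0, -1, 3, -5), d=6 → +e4, X_6=(0, -1, 3, -4)
t=6: X=(0, -1, 3, -4), d=6 → +e4, X_7=(0, -1, 3, -3)
t=7: X=(0, -1, 3, -3), d=6 → +e4, X_8=(0, -1, 3, -2)
t=8: X=(0, -1, 3, -2), d=5 → -e3, X_9=(0, -1, 2, -2)
t=9: X=(0, -1, 2, -2), d=3 → -e2, X_10=(0, -2, 2, -2)
t=10: X=(0, -2, 2, -2), d=3 → -e2, X_11=(0, -3, 2, -2)
t=11: X=(0, -3, 2, -2), d=5 → -e3, X_12=(0, -3, 1, -2)

(0, -3, 1, -2)


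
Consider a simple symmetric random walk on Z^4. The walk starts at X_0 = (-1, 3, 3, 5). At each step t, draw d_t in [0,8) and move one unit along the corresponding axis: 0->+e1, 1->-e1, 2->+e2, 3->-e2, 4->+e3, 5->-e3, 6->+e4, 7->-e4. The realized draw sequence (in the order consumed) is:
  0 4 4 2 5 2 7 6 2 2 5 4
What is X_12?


t=0: X=(-1, 3, 3, 5), d=0 → +e1, X_1=(0, 3, 3, 5)
t=1: X=(0, 3, 3, 5), d=4 → +e3, X_2=(0, 3, 4, 5)
t=2: X=(0, 3, 4, 5), d=4 → +e3, X_3=(0, 3, 5, 5)
t=3: X=(0, 3, 5, 5), d=2 → +e2, X_4=(0, 4, 5, 5)
t=4: X=(0, 4, 5, 5), d=5 → -e3, X_5=(0, 4, 4, 5)
t=5: X=(0, 4, 4, 5), d=2 → +e2, X_6=(0, 5, 4, 5)
t=6: X=(0, 5, 4, 5), d=7 → -e4, X_7=(0, 5, 4, 4)
t=7: X=(0, 5, 4, 4), d=6 → +e4, X_8=(0, 5, 4, 5)
t=8: X=(0, 5, 4, 5), d=2 → +e2, X_9=(0, 6, 4, 5)
t=9: X=(0, 6, 4, 5), d=2 → +e2, X_10=(0, 7, 4, 5)
t=10: X=(0, 7, 4, 5), d=5 → -e3, X_11=(0, 7, 3, 5)
t=11: X=(0, 7, 3, 5), d=4 → +e3, X_12=(0, 7, 4, 5)

(0, 7, 4, 5)


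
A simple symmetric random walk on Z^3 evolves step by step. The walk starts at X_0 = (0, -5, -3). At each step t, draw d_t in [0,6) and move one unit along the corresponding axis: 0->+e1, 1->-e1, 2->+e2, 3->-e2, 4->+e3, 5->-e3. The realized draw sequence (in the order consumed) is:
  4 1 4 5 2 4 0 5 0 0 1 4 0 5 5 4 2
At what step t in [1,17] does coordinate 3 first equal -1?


t=0: X=(0, -5, -3), d=4 → +e3, X_1=(0, -5, -2)
t=1: X=(0, -5, -2), d=1 → -e1, X_2=(-1, -5, -2)
t=2: X=(-1, -5, -2), d=4 → +e3, X_3=(-1, -5, -1)
t=3: X=(-1, -5, -1), d=5 → -e3, X_4=(-1, -5, -2)
t=4: X=(-1, -5, -2), d=2 → +e2, X_5=(-1, -4, -2)
t=5: X=(-1, -4, -2), d=4 → +e3, X_6=(-1, -4, -1)
t=6: X=(-1, -4, -1), d=0 → +e1, X_7=(0, -4, -1)
t=7: X=(0, -4, -1), d=5 → -e3, X_8=(0, -4, -2)
t=8: X=(0, -4, -2), d=0 → +e1, X_9=(1, -4, -2)
t=9: X=(1, -4, -2), d=0 → +e1, X_10=(2, -4, -2)
t=10: X=(2, -4, -2), d=1 → -e1, X_11=(1, -4, -2)
t=11: X=(1, -4, -2), d=4 → +e3, X_12=(1, -4, -1)
t=12: X=(1, -4, -1), d=0 → +e1, X_13=(2, -4, -1)
t=13: X=(2, -4, -1), d=5 → -e3, X_14=(2, -4, -2)
t=14: X=(2, -4, -2), d=5 → -e3, X_15=(2, -4, -3)
t=15: X=(2, -4, -3), d=4 → +e3, X_16=(2, -4, -2)
t=16: X=(2, -4, -2), d=2 → +e2, X_17=(2, -3, -2)

3


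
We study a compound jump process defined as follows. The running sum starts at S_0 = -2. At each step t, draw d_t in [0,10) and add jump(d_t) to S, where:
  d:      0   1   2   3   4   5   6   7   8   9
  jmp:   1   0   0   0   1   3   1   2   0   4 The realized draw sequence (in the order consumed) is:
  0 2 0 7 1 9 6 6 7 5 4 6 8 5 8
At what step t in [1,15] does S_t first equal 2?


t=0: S=-2, d=0, jump=1, S_1=-1
t=1: S=-1, d=2, jump=0, S_2=-1
t=2: S=-1, d=0, jump=1, S_3=0
t=3: S=0, d=7, jump=2, S_4=2
t=4: S=2, d=1, jump=0, S_5=2
t=5: S=2, d=9, jump=4, S_6=6
t=6: S=6, d=6, jump=1, S_7=7
t=7: S=7, d=6, jump=1, S_8=8
t=8: S=8, d=7, jump=2, S_9=10
t=9: S=10, d=5, jump=3, S_10=13
t=10: S=13, d=4, jump=1, S_11=14
t=11: S=14, d=6, jump=1, S_12=15
t=12: S=15, d=8, jump=0, S_13=15
t=13: S=15, d=5, jump=3, S_14=18
t=14: S=18, d=8, jump=0, S_15=18

4


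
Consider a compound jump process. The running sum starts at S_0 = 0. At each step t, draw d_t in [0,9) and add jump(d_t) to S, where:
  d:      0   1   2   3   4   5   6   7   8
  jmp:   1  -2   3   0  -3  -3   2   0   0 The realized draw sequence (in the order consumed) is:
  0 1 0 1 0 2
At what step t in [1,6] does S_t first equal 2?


t=0: S=0, d=0, jump=1, S_1=1
t=1: S=1, d=1, jump=-2, S_2=-1
t=2: S=-1, d=0, jump=1, S_3=0
t=3: S=0, d=1, jump=-2, S_4=-2
t=4: S=-2, d=0, jump=1, S_5=-1
t=5: S=-1, d=2, jump=3, S_6=2

6


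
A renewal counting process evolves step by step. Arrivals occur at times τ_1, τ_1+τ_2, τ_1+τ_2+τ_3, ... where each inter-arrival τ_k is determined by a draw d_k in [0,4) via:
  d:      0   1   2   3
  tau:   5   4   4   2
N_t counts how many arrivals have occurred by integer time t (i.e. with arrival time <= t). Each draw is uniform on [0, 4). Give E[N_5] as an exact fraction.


17/16

Inter-arrival values over d=0..3: [5, 4, 4, 2]
Each d has probability 1/4, so the pmf of τ is: f(2) = 1/4, f(4) = 1/2, f(5) = 1/4
Renewal equation for m(n) = E[N_n]: condition on τ_1 = k (if k <= n, one arrival plus a fresh copy on the remaining n−k steps): m(n) = F(n) + Σ_{k<=n} f(k)·m(n−k), where F(n) = P(τ <= n) and m(0) = 0
m(1) = F(1) = 0
m(2) = F(2) = 1/4
m(3) = F(3) = 1/4
m(4) = F(4) + f(2)·m(2) = 3/4 + 1/4·1/4 = 13/16
m(5) = F(5) + f(2)·m(3) = 1 + 1/4·1/4 = 17/16
E[N_5] = m(5) = 17/16


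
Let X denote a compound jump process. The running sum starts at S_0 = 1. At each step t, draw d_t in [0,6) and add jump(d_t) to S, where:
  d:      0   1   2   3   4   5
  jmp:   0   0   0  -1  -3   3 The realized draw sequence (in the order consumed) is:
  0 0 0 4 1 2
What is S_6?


-2

t=0: S=1, d=0, jump=0, S_1=1
t=1: S=1, d=0, jump=0, S_2=1
t=2: S=1, d=0, jump=0, S_3=1
t=3: S=1, d=4, jump=-3, S_4=-2
t=4: S=-2, d=1, jump=0, S_5=-2
t=5: S=-2, d=2, jump=0, S_6=-2


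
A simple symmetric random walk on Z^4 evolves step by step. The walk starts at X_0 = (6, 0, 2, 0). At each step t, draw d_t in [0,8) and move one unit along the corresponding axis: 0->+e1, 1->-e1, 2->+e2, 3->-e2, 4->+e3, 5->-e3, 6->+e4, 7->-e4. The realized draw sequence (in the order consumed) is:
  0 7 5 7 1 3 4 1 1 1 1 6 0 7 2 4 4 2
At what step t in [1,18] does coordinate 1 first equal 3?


10

t=0: X=(6, 0, 2, 0), d=0 → +e1, X_1=(7, 0, 2, 0)
t=1: X=(7, 0, 2, 0), d=7 → -e4, X_2=(7, 0, 2, -1)
t=2: X=(7, 0, 2, -1), d=5 → -e3, X_3=(7, 0, 1, -1)
t=3: X=(7, 0, 1, -1), d=7 → -e4, X_4=(7, 0, 1, -2)
t=4: X=(7, 0, 1, -2), d=1 → -e1, X_5=(6, 0, 1, -2)
t=5: X=(6, 0, 1, -2), d=3 → -e2, X_6=(6, -1, 1, -2)
t=6: X=(6, -1, 1, -2), d=4 → +e3, X_7=(6, -1, 2, -2)
t=7: X=(6, -1, 2, -2), d=1 → -e1, X_8=(5, -1, 2, -2)
t=8: X=(5, -1, 2, -2), d=1 → -e1, X_9=(4, -1, 2, -2)
t=9: X=(4, -1, 2, -2), d=1 → -e1, X_10=(3, -1, 2, -2)
t=10: X=(3, -1, 2, -2), d=1 → -e1, X_11=(2, -1, 2, -2)
t=11: X=(2, -1, 2, -2), d=6 → +e4, X_12=(2, -1, 2, -1)
t=12: X=(2, -1, 2, -1), d=0 → +e1, X_13=(3, -1, 2, -1)
t=13: X=(3, -1, 2, -1), d=7 → -e4, X_14=(3, -1, 2, -2)
t=14: X=(3, -1, 2, -2), d=2 → +e2, X_15=(3, 0, 2, -2)
t=15: X=(3, 0, 2, -2), d=4 → +e3, X_16=(3, 0, 3, -2)
t=16: X=(3, 0, 3, -2), d=4 → +e3, X_17=(3, 0, 4, -2)
t=17: X=(3, 0, 4, -2), d=2 → +e2, X_18=(3, 1, 4, -2)


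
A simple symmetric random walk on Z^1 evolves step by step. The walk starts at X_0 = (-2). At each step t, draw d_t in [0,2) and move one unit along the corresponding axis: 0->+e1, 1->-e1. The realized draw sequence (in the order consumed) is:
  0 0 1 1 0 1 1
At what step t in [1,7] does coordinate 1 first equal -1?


1

t=0: X=(-2), d=0 → +e1, X_1=(-1)
t=1: X=(-1), d=0 → +e1, X_2=(0)
t=2: X=(0), d=1 → -e1, X_3=(-1)
t=3: X=(-1), d=1 → -e1, X_4=(-2)
t=4: X=(-2), d=0 → +e1, X_5=(-1)
t=5: X=(-1), d=1 → -e1, X_6=(-2)
t=6: X=(-2), d=1 → -e1, X_7=(-3)


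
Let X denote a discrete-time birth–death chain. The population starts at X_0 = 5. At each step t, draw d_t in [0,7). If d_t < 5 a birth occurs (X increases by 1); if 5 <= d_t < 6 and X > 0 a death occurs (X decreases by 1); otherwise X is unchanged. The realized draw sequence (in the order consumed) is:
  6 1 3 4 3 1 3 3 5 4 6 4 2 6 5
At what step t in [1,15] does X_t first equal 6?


2

t=0: X=5, d=6 → hold, X_1=5
t=1: X=5, d=1 → birth, X_2=6
t=2: X=6, d=3 → birth, X_3=7
t=3: X=7, d=4 → birth, X_4=8
t=4: X=8, d=3 → birth, X_5=9
t=5: X=9, d=1 → birth, X_6=10
t=6: X=10, d=3 → birth, X_7=11
t=7: X=11, d=3 → birth, X_8=12
t=8: X=12, d=5 → death, X_9=11
t=9: X=11, d=4 → birth, X_10=12
t=10: X=12, d=6 → hold, X_11=12
t=11: X=12, d=4 → birth, X_12=13
t=12: X=13, d=2 → birth, X_13=14
t=13: X=14, d=6 → hold, X_14=14
t=14: X=14, d=5 → death, X_15=13


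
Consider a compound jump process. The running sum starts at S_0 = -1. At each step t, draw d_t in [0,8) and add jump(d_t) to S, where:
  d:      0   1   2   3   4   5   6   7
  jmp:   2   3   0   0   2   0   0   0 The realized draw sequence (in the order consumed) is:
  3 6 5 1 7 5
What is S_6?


2

t=0: S=-1, d=3, jump=0, S_1=-1
t=1: S=-1, d=6, jump=0, S_2=-1
t=2: S=-1, d=5, jump=0, S_3=-1
t=3: S=-1, d=1, jump=3, S_4=2
t=4: S=2, d=7, jump=0, S_5=2
t=5: S=2, d=5, jump=0, S_6=2


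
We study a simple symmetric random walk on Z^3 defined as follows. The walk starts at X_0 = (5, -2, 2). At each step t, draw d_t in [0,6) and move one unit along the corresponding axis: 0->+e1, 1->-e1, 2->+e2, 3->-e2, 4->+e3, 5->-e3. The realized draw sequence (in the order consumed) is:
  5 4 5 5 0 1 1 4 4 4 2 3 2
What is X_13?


t=0: X=(5, -2, 2), d=5 → -e3, X_1=(5, -2, 1)
t=1: X=(5, -2, 1), d=4 → +e3, X_2=(5, -2, 2)
t=2: X=(5, -2, 2), d=5 → -e3, X_3=(5, -2, 1)
t=3: X=(5, -2, 1), d=5 → -e3, X_4=(5, -2, 0)
t=4: X=(5, -2, 0), d=0 → +e1, X_5=(6, -2, 0)
t=5: X=(6, -2, 0), d=1 → -e1, X_6=(5, -2, 0)
t=6: X=(5, -2, 0), d=1 → -e1, X_7=(4, -2, 0)
t=7: X=(4, -2, 0), d=4 → +e3, X_8=(4, -2, 1)
t=8: X=(4, -2, 1), d=4 → +e3, X_9=(4, -2, 2)
t=9: X=(4, -2, 2), d=4 → +e3, X_10=(4, -2, 3)
t=10: X=(4, -2, 3), d=2 → +e2, X_11=(4, -1, 3)
t=11: X=(4, -1, 3), d=3 → -e2, X_12=(4, -2, 3)
t=12: X=(4, -2, 3), d=2 → +e2, X_13=(4, -1, 3)

(4, -1, 3)


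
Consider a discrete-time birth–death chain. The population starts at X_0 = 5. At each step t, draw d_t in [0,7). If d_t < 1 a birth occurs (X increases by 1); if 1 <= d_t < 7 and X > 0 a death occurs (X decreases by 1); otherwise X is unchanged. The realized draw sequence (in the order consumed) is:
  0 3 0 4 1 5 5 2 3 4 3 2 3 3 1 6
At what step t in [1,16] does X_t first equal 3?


t=0: X=5, d=0 → birth, X_1=6
t=1: X=6, d=3 → death, X_2=5
t=2: X=5, d=0 → birth, X_3=6
t=3: X=6, d=4 → death, X_4=5
t=4: X=5, d=1 → death, X_5=4
t=5: X=4, d=5 → death, X_6=3
t=6: X=3, d=5 → death, X_7=2
t=7: X=2, d=2 → death, X_8=1
t=8: X=1, d=3 → death, X_9=0
t=9: X=0, d=4 → hold, X_10=0
t=10: X=0, d=3 → hold, X_11=0
t=11: X=0, d=2 → hold, X_12=0
t=12: X=0, d=3 → hold, X_13=0
t=13: X=0, d=3 → hold, X_14=0
t=14: X=0, d=1 → hold, X_15=0
t=15: X=0, d=6 → hold, X_16=0

6


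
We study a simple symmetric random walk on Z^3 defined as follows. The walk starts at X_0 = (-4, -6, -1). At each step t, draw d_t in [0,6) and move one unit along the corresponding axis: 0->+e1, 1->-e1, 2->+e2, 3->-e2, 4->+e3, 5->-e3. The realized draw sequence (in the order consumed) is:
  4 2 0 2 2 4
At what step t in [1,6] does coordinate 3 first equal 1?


t=0: X=(-4, -6, -1), d=4 → +e3, X_1=(-4, -6, 0)
t=1: X=(-4, -6, 0), d=2 → +e2, X_2=(-4, -5, 0)
t=2: X=(-4, -5, 0), d=0 → +e1, X_3=(-3, -5, 0)
t=3: X=(-3, -5, 0), d=2 → +e2, X_4=(-3, -4, 0)
t=4: X=(-3, -4, 0), d=2 → +e2, X_5=(-3, -3, 0)
t=5: X=(-3, -3, 0), d=4 → +e3, X_6=(-3, -3, 1)

6


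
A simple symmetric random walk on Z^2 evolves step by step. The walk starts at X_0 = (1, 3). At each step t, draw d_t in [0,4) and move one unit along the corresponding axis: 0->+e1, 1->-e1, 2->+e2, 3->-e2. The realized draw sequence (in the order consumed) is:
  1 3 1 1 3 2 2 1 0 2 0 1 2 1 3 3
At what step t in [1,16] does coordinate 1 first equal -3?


t=0: X=(1, 3), d=1 → -e1, X_1=(0, 3)
t=1: X=(0, 3), d=3 → -e2, X_2=(0, 2)
t=2: X=(0, 2), d=1 → -e1, X_3=(-1, 2)
t=3: X=(-1, 2), d=1 → -e1, X_4=(-2, 2)
t=4: X=(-2, 2), d=3 → -e2, X_5=(-2, 1)
t=5: X=(-2, 1), d=2 → +e2, X_6=(-2, 2)
t=6: X=(-2, 2), d=2 → +e2, X_7=(-2, 3)
t=7: X=(-2, 3), d=1 → -e1, X_8=(-3, 3)
t=8: X=(-3, 3), d=0 → +e1, X_9=(-2, 3)
t=9: X=(-2, 3), d=2 → +e2, X_10=(-2, 4)
t=10: X=(-2, 4), d=0 → +e1, X_11=(-1, 4)
t=11: X=(-1, 4), d=1 → -e1, X_12=(-2, 4)
t=12: X=(-2, 4), d=2 → +e2, X_13=(-2, 5)
t=13: X=(-2, 5), d=1 → -e1, X_14=(-3, 5)
t=14: X=(-3, 5), d=3 → -e2, X_15=(-3, 4)
t=15: X=(-3, 4), d=3 → -e2, X_16=(-3, 3)

8


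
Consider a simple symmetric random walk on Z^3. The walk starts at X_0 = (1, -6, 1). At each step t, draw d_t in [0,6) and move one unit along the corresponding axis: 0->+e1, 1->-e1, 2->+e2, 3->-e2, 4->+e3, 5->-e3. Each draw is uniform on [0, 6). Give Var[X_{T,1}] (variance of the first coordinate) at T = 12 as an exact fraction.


4

Outcome values over d=0..5: [1, -1, 0, 0, 0, 0]
Σy = 0, Σy² = 2, M = 6
μ = 0/6 = 0,  σ² = 2/6 − (0)² = 1/3
Independent increments: Var[X_12] = 12·σ² = 12·(1/3) = 4


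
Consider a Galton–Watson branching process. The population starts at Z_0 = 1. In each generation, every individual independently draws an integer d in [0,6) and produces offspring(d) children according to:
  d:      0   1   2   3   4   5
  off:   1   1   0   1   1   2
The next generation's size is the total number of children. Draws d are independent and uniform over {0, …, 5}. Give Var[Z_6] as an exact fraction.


Outcome values over d=0..5: [1, 1, 0, 1, 1, 2]
Σy = 6, Σy² = 8, M = 6
μ = 6/6 = 1,  σ² = 8/6 − (1)² = 1/3
V_0 = 0, E_0 = 1
V_1 = 1/3·E_0 + (1)²·V_0 = 1/3;  E_1 = 1
V_2 = 1/3·E_1 + (1)²·V_1 = 2/3;  E_2 = 1
V_3 = 1/3·E_2 + (1)²·V_2 = 1;  E_3 = 1
V_4 = 1/3·E_3 + (1)²·V_3 = 4/3;  E_4 = 1
V_5 = 1/3·E_4 + (1)²·V_4 = 5/3;  E_5 = 1
V_6 = 1/3·E_5 + (1)²·V_5 = 2;  E_6 = 1

2


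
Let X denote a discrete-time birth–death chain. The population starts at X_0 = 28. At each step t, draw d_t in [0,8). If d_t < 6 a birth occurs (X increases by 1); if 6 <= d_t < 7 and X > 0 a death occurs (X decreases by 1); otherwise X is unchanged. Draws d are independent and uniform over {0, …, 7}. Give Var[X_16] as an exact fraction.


31/4

X can drop by at most 1 per step and X_0 = 28 > T = 16, so X_t >= 28 − t >= 12 > 0 for every t <= 16: the floor at 0 (the 'and X > 0' condition) never binds. Hence X_16 = X_0 + Σ_{t<16} Y_t with i.i.d. increments Y_t = y(d_t) ∈ {+1, −1, 0}.
Outcome values over d=0..7: [1, 1, 1, 1, 1, 1, -1, 0]
Σy = 5, Σy² = 7, M = 8
μ = 5/8 = 5/8,  σ² = 7/8 − (5/8)² = 31/64
Independent increments: Var[X_16] = 16·σ² = 16·(31/64) = 31/4


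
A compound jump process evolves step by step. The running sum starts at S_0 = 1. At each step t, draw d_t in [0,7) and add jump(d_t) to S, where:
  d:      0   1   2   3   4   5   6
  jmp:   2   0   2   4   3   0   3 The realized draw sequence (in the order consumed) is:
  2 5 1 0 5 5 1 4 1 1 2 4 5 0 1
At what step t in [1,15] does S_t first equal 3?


t=0: S=1, d=2, jump=2, S_1=3
t=1: S=3, d=5, jump=0, S_2=3
t=2: S=3, d=1, jump=0, S_3=3
t=3: S=3, d=0, jump=2, S_4=5
t=4: S=5, d=5, jump=0, S_5=5
t=5: S=5, d=5, jump=0, S_6=5
t=6: S=5, d=1, jump=0, S_7=5
t=7: S=5, d=4, jump=3, S_8=8
t=8: S=8, d=1, jump=0, S_9=8
t=9: S=8, d=1, jump=0, S_10=8
t=10: S=8, d=2, jump=2, S_11=10
t=11: S=10, d=4, jump=3, S_12=13
t=12: S=13, d=5, jump=0, S_13=13
t=13: S=13, d=0, jump=2, S_14=15
t=14: S=15, d=1, jump=0, S_15=15

1


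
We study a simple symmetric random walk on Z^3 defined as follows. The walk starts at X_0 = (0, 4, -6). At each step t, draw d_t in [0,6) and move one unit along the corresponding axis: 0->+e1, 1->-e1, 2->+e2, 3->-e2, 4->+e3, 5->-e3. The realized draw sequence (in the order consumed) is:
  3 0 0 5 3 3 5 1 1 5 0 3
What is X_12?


t=0: X=(0, 4, -6), d=3 → -e2, X_1=(0, 3, -6)
t=1: X=(0, 3, -6), d=0 → +e1, X_2=(1, 3, -6)
t=2: X=(1, 3, -6), d=0 → +e1, X_3=(2, 3, -6)
t=3: X=(2, 3, -6), d=5 → -e3, X_4=(2, 3, -7)
t=4: X=(2, 3, -7), d=3 → -e2, X_5=(2, 2, -7)
t=5: X=(2, 2, -7), d=3 → -e2, X_6=(2, 1, -7)
t=6: X=(2, 1, -7), d=5 → -e3, X_7=(2, 1, -8)
t=7: X=(2, 1, -8), d=1 → -e1, X_8=(1, 1, -8)
t=8: X=(1, 1, -8), d=1 → -e1, X_9=(0, 1, -8)
t=9: X=(0, 1, -8), d=5 → -e3, X_10=(0, 1, -9)
t=10: X=(0, 1, -9), d=0 → +e1, X_11=(1, 1, -9)
t=11: X=(1, 1, -9), d=3 → -e2, X_12=(1, 0, -9)

(1, 0, -9)


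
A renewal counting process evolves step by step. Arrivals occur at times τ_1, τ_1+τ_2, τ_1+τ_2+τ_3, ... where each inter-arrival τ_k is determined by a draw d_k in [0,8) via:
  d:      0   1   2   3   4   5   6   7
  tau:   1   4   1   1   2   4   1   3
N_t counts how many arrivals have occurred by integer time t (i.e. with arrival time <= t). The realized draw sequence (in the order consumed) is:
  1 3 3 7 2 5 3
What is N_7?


draw d_1=1: τ_1=4, arrival time A_1=4
draw d_2=3: τ_2=1, arrival time A_2=5
draw d_3=3: τ_3=1, arrival time A_3=6
draw d_4=7: τ_4=3, arrival time A_4=9
draw d_5=2: τ_5=1, arrival time A_5=10
draw d_6=5: τ_6=4, arrival time A_6=14
draw d_7=3: τ_7=1, arrival time A_7=15
N_t over t=0..7: 0:0 1:0 2:0 3:0 4:1 5:2 6:3 7:3

3
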